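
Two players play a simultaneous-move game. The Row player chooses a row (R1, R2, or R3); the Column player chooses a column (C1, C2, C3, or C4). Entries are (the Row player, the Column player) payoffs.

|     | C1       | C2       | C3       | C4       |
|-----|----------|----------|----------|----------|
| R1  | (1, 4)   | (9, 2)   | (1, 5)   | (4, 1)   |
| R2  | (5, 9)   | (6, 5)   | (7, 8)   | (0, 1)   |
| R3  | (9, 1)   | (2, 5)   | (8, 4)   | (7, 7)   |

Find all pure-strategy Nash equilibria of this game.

A profile is a Nash equilibrium when each player is best-responding to the other.
The Row player's best responses — vs C1: R3 (payoff 9); vs C2: R1 (payoff 9); vs C3: R3 (payoff 8); vs C4: R3 (payoff 7).
The Column player's best responses — vs R1: C3 (payoff 5); vs R2: C1 (payoff 9); vs R3: C4 (payoff 7).
The only mutual best response is (R3, C4); neither player gains by switching there.

(R3, C4)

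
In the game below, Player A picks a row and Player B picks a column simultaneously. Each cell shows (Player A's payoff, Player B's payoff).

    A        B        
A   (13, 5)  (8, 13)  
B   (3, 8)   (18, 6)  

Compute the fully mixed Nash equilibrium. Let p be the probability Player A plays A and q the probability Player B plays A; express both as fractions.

p = 1/5, q = 1/2

In a mixed NE each player is indifferent between their pure strategies, so the opponent's mix sets the indifference.
Player B indifferent between A and B: p·5 + (1−p)·8 = p·13 + (1−p)·6 ⟹ 8 + (-3)p = 6 + 7p ⟹ p = 1/5.
Player A indifferent between A and B: q·13 + (1−q)·8 = q·3 + (1−q)·18 ⟹ 8 + 5q = 18 + (-15)q ⟹ q = 1/2.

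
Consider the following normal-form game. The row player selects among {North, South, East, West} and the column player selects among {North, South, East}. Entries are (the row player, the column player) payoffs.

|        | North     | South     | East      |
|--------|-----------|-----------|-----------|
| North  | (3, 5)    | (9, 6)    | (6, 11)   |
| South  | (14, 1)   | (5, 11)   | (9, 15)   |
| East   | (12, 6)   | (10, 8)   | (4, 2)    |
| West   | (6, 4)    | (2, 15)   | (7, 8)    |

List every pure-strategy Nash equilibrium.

Find each player's best response to every opponent strategy; NE are the intersections.
The row player's best responses — vs North: South (payoff 14); vs South: East (payoff 10); vs East: South (payoff 9).
The column player's best responses — vs North: East (payoff 11); vs South: East (payoff 15); vs East: South (payoff 8); vs West: South (payoff 15).
Mutual best responses occur at (South, East) and (East, South); at each, neither player gains by switching.

(South, East) and (East, South)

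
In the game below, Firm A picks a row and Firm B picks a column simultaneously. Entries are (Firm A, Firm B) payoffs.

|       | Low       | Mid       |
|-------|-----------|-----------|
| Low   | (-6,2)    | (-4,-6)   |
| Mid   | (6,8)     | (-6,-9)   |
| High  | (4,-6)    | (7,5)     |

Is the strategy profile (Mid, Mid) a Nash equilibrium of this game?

Holding Firm B at Mid: Firm A gets -6 from Mid but could get 7 by switching to High. Firm A has a profitable deviation.

No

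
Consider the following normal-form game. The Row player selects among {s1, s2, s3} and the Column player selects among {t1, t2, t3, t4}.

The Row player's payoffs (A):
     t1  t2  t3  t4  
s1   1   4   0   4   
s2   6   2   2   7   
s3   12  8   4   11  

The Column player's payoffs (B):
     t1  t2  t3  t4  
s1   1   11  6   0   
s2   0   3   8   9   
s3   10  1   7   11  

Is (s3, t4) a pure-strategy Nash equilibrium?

Yes

Holding the Column player at t4: the Row player gets 11 from s3, versus 4 from s1, 7 from s2. No profitable deviation for the Row player.
Holding the Row player at s3: the Column player gets 11 from t4, versus 10 from t1, 1 from t2, 7 from t3. No profitable deviation for the Column player either.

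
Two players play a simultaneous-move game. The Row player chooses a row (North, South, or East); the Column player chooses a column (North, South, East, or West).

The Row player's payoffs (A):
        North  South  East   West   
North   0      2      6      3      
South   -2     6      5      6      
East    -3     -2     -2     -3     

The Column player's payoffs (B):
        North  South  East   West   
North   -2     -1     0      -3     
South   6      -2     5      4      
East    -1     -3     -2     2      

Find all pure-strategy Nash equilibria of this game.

Find each player's best response to every opponent strategy; NE are the intersections.
The Row player's best responses — vs North: North (payoff 0); vs South: South (payoff 6); vs East: North (payoff 6); vs West: South (payoff 6).
The Column player's best responses — vs North: East (payoff 0); vs South: North (payoff 6); vs East: West (payoff 2).
The only mutual best response is (North, East); neither player gains by switching there.

(North, East)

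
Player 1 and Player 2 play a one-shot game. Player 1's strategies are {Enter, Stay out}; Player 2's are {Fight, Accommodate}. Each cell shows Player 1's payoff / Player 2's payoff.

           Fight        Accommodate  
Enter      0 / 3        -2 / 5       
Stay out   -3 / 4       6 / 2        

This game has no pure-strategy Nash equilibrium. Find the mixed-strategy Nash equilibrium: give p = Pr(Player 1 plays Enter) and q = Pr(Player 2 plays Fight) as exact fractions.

In a mixed NE each player is indifferent between their pure strategies, so the opponent's mix sets the indifference.
Player 2 indifferent between Fight and Accommodate: p·3 + (1−p)·4 = p·5 + (1−p)·2 ⟹ 4 + (-1)p = 2 + 3p ⟹ p = 1/2.
Player 1 indifferent between Enter and Stay out: q·0 + (1−q)·(-2) = q·(-3) + (1−q)·6 ⟹ (-2) + 2q = 6 + (-9)q ⟹ q = 8/11.

p = 1/2, q = 8/11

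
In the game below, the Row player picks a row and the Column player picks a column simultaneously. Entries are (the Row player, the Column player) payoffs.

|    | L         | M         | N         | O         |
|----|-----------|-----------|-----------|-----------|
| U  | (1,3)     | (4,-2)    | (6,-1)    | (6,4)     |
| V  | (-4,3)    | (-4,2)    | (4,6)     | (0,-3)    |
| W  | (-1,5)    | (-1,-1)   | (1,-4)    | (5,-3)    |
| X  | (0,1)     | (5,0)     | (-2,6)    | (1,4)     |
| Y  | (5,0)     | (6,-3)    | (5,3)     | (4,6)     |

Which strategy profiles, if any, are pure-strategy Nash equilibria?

(U, O)

A profile is a Nash equilibrium when each player is best-responding to the other.
The Row player's best responses — vs L: Y (payoff 5); vs M: Y (payoff 6); vs N: U (payoff 6); vs O: U (payoff 6).
The Column player's best responses — vs U: O (payoff 4); vs V: N (payoff 6); vs W: L (payoff 5); vs X: N (payoff 6); vs Y: O (payoff 6).
The only mutual best response is (U, O); neither player gains by switching there.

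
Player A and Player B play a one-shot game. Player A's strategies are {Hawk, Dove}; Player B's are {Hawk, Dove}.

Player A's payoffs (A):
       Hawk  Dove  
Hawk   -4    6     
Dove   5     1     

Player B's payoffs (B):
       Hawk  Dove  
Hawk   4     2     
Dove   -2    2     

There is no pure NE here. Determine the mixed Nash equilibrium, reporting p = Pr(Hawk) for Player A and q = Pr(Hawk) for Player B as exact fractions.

In a mixed NE each player is indifferent between their pure strategies, so the opponent's mix sets the indifference.
Player B indifferent between Hawk and Dove: p·4 + (1−p)·(-2) = p·2 + (1−p)·2 ⟹ (-2) + 6p = 2 + 0p ⟹ p = 2/3.
Player A indifferent between Hawk and Dove: q·(-4) + (1−q)·6 = q·5 + (1−q)·1 ⟹ 6 + (-10)q = 1 + 4q ⟹ q = 5/14.

p = 2/3, q = 5/14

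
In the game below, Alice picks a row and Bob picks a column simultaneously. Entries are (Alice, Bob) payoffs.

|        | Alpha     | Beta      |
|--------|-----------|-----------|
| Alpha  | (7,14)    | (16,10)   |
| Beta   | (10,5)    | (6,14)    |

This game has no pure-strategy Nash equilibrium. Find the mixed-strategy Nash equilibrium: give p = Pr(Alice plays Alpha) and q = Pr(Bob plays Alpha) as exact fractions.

Each player's mixing probability is pinned down by making the *other* player indifferent.
Bob indifferent between Alpha and Beta: p·14 + (1−p)·5 = p·10 + (1−p)·14 ⟹ 5 + 9p = 14 + (-4)p ⟹ p = 9/13.
Alice indifferent between Alpha and Beta: q·7 + (1−q)·16 = q·10 + (1−q)·6 ⟹ 16 + (-9)q = 6 + 4q ⟹ q = 10/13.

p = 9/13, q = 10/13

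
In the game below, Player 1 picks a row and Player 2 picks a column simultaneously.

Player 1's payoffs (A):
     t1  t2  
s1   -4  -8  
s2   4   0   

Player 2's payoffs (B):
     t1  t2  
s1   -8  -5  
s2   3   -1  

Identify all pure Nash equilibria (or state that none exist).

Find each player's best response to every opponent strategy; NE are the intersections.
Player 1's best responses — vs t1: s2 (payoff 4); vs t2: s2 (payoff 0).
Player 2's best responses — vs s1: t2 (payoff -5); vs s2: t1 (payoff 3).
The only mutual best response is (s2, t1); neither player gains by switching there.

(s2, t1)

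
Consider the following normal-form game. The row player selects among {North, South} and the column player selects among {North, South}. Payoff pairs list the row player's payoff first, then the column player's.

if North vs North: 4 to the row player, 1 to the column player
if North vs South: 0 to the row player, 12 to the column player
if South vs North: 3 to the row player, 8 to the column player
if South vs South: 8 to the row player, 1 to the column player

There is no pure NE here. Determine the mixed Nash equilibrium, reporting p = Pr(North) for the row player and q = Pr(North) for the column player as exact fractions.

p = 7/18, q = 8/9

Each player's mixing probability is pinned down by making the *other* player indifferent.
The column player indifferent between North and South: p·1 + (1−p)·8 = p·12 + (1−p)·1 ⟹ 8 + (-7)p = 1 + 11p ⟹ p = 7/18.
The row player indifferent between North and South: q·4 + (1−q)·0 = q·3 + (1−q)·8 ⟹ 0 + 4q = 8 + (-5)q ⟹ q = 8/9.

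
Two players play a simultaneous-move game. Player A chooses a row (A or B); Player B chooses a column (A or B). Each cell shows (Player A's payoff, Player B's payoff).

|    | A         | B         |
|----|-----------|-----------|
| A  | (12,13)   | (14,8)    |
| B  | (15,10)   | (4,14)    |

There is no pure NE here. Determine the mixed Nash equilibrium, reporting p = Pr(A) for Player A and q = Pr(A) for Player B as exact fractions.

p = 4/9, q = 10/13

In a mixed NE each player is indifferent between their pure strategies, so the opponent's mix sets the indifference.
Player B indifferent between A and B: p·13 + (1−p)·10 = p·8 + (1−p)·14 ⟹ 10 + 3p = 14 + (-6)p ⟹ p = 4/9.
Player A indifferent between A and B: q·12 + (1−q)·14 = q·15 + (1−q)·4 ⟹ 14 + (-2)q = 4 + 11q ⟹ q = 10/13.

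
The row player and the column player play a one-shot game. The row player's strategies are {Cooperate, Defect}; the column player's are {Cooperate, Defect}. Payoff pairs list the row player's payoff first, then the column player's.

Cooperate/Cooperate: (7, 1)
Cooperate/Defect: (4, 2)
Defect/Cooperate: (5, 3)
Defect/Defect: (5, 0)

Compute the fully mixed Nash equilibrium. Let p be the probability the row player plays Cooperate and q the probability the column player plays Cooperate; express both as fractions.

p = 3/4, q = 1/3

Each player's mixing probability is pinned down by making the *other* player indifferent.
The column player indifferent between Cooperate and Defect: p·1 + (1−p)·3 = p·2 + (1−p)·0 ⟹ 3 + (-2)p = 0 + 2p ⟹ p = 3/4.
The row player indifferent between Cooperate and Defect: q·7 + (1−q)·4 = q·5 + (1−q)·5 ⟹ 4 + 3q = 5 + 0q ⟹ q = 1/3.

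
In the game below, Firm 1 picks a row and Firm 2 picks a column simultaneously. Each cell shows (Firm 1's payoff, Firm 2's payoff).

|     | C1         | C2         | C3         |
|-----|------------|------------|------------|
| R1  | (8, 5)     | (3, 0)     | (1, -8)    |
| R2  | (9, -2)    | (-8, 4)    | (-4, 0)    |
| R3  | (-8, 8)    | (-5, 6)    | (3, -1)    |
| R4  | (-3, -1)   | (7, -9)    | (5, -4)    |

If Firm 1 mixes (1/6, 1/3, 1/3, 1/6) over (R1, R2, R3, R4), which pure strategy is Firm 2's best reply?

C1

Firm 2's best reply maximizes expected payoff against the mix.
C1: (1/6)·5 + (1/3)·(-2) + (1/3)·8 + (1/6)·(-1) = 8/3
C2: (1/6)·0 + (1/3)·4 + (1/3)·6 + (1/6)·(-9) = 11/6
C3: (1/6)·(-8) + (1/3)·0 + (1/3)·(-1) + (1/6)·(-4) = -7/3
Highest expected payoff is 8/3, from C1.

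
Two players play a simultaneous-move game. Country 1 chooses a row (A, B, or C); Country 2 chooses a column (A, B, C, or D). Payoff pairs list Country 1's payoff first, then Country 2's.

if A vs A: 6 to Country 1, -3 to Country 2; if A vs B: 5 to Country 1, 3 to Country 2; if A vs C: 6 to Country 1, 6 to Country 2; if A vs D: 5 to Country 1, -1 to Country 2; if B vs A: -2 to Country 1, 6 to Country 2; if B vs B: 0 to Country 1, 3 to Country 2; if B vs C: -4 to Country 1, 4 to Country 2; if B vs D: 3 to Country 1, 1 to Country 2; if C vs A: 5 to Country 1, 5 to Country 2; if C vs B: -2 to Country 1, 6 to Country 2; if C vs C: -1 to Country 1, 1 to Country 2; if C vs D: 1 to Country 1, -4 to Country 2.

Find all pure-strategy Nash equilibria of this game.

Find each player's best response to every opponent strategy; NE are the intersections.
Country 1's best responses — vs A: A (payoff 6); vs B: A (payoff 5); vs C: A (payoff 6); vs D: A (payoff 5).
Country 2's best responses — vs A: C (payoff 6); vs B: A (payoff 6); vs C: B (payoff 6).
The only mutual best response is (A, C); neither player gains by switching there.

(A, C)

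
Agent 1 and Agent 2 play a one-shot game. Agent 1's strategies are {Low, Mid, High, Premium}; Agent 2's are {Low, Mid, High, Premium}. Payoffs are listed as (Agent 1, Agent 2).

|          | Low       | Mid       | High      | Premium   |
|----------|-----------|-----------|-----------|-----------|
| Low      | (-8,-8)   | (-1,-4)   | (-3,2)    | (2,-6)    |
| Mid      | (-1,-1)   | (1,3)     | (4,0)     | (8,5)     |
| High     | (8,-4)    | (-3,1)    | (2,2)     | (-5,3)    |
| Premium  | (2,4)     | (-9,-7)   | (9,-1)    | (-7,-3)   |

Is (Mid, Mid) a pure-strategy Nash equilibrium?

No

Holding Agent 2 at Mid: Agent 1 gets 1 from Mid, versus -1 from Low, -3 from High, -9 from Premium. No profitable deviation for Agent 1.
Holding Agent 1 at Mid: Agent 2 gets 3 from Mid but could get 5 by switching to Premium. Agent 2 has a profitable deviation.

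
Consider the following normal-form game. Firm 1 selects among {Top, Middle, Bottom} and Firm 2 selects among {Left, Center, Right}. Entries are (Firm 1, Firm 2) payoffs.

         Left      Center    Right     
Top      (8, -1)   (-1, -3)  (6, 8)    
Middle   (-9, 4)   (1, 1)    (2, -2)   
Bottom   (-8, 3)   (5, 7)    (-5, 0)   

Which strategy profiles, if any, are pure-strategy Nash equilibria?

A profile is a Nash equilibrium when each player is best-responding to the other.
Firm 1's best responses — vs Left: Top (payoff 8); vs Center: Bottom (payoff 5); vs Right: Top (payoff 6).
Firm 2's best responses — vs Top: Right (payoff 8); vs Middle: Left (payoff 4); vs Bottom: Center (payoff 7).
Mutual best responses occur at (Top, Right) and (Bottom, Center); at each, neither player gains by switching.

(Top, Right) and (Bottom, Center)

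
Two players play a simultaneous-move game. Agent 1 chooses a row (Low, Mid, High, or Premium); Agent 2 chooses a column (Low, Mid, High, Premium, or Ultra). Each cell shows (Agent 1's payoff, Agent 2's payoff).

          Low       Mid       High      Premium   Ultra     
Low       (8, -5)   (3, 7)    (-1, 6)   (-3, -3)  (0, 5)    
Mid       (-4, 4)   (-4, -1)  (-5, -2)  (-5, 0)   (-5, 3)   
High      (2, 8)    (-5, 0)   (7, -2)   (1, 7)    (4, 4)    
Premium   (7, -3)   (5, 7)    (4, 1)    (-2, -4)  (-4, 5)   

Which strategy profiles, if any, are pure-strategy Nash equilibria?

Check mutual best responses: a cell is a NE iff neither player can gain by unilaterally deviating.
Agent 1's best responses — vs Low: Low (payoff 8); vs Mid: Premium (payoff 5); vs High: High (payoff 7); vs Premium: High (payoff 1); vs Ultra: High (payoff 4).
Agent 2's best responses — vs Low: Mid (payoff 7); vs Mid: Low (payoff 4); vs High: Low (payoff 8); vs Premium: Mid (payoff 7).
The only mutual best response is (Premium, Mid); neither player gains by switching there.

(Premium, Mid)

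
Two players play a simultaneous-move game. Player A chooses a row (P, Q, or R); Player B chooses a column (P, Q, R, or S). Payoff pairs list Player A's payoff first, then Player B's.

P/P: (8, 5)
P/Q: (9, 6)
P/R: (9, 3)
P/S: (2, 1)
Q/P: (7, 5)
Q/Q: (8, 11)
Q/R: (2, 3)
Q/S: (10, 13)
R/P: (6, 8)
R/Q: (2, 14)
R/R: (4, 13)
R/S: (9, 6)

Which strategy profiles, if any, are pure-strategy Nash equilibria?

(P, Q) and (Q, S)

A profile is a Nash equilibrium when each player is best-responding to the other.
Player A's best responses — vs P: P (payoff 8); vs Q: P (payoff 9); vs R: P (payoff 9); vs S: Q (payoff 10).
Player B's best responses — vs P: Q (payoff 6); vs Q: S (payoff 13); vs R: Q (payoff 14).
Mutual best responses occur at (P, Q) and (Q, S); at each, neither player gains by switching.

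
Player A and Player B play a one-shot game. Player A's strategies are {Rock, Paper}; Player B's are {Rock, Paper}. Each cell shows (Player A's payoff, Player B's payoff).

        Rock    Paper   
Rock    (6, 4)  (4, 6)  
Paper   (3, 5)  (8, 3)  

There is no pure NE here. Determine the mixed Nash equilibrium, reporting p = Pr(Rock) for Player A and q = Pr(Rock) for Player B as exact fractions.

In a mixed NE each player is indifferent between their pure strategies, so the opponent's mix sets the indifference.
Player B indifferent between Rock and Paper: p·4 + (1−p)·5 = p·6 + (1−p)·3 ⟹ 5 + (-1)p = 3 + 3p ⟹ p = 1/2.
Player A indifferent between Rock and Paper: q·6 + (1−q)·4 = q·3 + (1−q)·8 ⟹ 4 + 2q = 8 + (-5)q ⟹ q = 4/7.

p = 1/2, q = 4/7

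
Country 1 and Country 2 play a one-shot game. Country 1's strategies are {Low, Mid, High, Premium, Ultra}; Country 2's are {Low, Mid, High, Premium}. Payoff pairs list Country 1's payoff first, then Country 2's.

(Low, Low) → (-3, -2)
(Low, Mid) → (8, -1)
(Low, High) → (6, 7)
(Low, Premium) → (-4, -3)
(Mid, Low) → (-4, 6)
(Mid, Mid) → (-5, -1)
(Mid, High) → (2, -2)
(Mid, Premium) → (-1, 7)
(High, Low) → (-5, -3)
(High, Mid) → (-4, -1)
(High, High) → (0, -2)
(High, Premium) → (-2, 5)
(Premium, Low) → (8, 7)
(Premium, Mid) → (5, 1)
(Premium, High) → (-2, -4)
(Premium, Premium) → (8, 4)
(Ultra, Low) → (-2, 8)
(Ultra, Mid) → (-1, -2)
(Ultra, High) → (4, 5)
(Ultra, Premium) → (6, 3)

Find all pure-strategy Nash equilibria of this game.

Find each player's best response to every opponent strategy; NE are the intersections.
Country 1's best responses — vs Low: Premium (payoff 8); vs Mid: Low (payoff 8); vs High: Low (payoff 6); vs Premium: Premium (payoff 8).
Country 2's best responses — vs Low: High (payoff 7); vs Mid: Premium (payoff 7); vs High: Premium (payoff 5); vs Premium: Low (payoff 7); vs Ultra: Low (payoff 8).
Mutual best responses occur at (Low, High) and (Premium, Low); at each, neither player gains by switching.

(Low, High) and (Premium, Low)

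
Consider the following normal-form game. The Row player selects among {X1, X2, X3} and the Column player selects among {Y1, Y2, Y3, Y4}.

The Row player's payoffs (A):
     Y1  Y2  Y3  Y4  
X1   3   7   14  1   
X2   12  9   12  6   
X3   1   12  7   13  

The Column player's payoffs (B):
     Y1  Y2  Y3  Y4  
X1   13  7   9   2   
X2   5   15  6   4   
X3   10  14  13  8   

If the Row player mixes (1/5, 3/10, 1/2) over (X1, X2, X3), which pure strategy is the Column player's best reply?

Y2

The Column player's best reply maximizes expected payoff against the mix.
Y1: (1/5)·13 + (3/10)·5 + (1/2)·10 = 91/10
Y2: (1/5)·7 + (3/10)·15 + (1/2)·14 = 129/10
Y3: (1/5)·9 + (3/10)·6 + (1/2)·13 = 101/10
Y4: (1/5)·2 + (3/10)·4 + (1/2)·8 = 28/5
Highest expected payoff is 129/10, from Y2.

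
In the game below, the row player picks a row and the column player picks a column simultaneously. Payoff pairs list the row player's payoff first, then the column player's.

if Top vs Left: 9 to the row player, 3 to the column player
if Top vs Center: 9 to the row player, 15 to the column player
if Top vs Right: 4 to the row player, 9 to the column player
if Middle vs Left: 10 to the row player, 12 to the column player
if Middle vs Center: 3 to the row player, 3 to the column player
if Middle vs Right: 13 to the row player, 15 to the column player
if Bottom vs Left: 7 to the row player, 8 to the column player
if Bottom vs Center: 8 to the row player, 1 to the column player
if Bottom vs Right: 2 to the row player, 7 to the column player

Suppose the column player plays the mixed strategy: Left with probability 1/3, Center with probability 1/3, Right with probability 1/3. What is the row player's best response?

The row player's best reply maximizes expected payoff against the mix.
Top: (1/3)·9 + (1/3)·9 + (1/3)·4 = 22/3
Middle: (1/3)·10 + (1/3)·3 + (1/3)·13 = 26/3
Bottom: (1/3)·7 + (1/3)·8 + (1/3)·2 = 17/3
Highest expected payoff is 26/3, from Middle.

Middle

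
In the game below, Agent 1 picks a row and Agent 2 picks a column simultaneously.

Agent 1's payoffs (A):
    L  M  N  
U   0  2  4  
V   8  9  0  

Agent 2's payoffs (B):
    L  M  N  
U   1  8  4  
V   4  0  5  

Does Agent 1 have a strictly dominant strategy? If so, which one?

None

Check whether one of Agent 1's strategies beats all alternatives regardless of what the opponent does.
U is not dominant: against L, V gives 8 > 0.
V is not dominant: against N, U gives 4 > 0.
No single strategy is best against every opponent action.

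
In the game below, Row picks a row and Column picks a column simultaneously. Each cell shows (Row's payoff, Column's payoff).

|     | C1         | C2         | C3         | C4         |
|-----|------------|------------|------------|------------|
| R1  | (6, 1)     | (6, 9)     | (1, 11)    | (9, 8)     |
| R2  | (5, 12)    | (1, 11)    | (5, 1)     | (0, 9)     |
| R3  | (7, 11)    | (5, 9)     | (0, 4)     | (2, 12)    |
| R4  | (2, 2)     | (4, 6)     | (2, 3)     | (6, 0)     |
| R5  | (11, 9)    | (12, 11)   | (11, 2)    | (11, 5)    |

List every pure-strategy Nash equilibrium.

A profile is a Nash equilibrium when each player is best-responding to the other.
Row's best responses — vs C1: R5 (payoff 11); vs C2: R5 (payoff 12); vs C3: R5 (payoff 11); vs C4: R5 (payoff 11).
Column's best responses — vs R1: C3 (payoff 11); vs R2: C1 (payoff 12); vs R3: C4 (payoff 12); vs R4: C2 (payoff 6); vs R5: C2 (payoff 11).
The only mutual best response is (R5, C2); neither player gains by switching there.

(R5, C2)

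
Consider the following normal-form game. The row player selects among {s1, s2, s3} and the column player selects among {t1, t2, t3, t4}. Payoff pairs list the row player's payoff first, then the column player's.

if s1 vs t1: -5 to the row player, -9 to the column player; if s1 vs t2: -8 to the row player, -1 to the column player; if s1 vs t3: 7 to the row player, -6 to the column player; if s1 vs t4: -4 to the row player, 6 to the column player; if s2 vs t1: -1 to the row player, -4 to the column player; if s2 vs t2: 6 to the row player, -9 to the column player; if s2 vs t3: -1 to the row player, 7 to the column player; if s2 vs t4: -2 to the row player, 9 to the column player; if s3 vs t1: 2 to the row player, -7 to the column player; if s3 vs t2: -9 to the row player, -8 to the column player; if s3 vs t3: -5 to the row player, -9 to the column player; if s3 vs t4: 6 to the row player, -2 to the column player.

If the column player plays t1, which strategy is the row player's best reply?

s3

With the column player fixed at t1, the row player's payoffs are: s1 → -5, s2 → -1, s3 → 2.
The maximum is 2, achieved by s3.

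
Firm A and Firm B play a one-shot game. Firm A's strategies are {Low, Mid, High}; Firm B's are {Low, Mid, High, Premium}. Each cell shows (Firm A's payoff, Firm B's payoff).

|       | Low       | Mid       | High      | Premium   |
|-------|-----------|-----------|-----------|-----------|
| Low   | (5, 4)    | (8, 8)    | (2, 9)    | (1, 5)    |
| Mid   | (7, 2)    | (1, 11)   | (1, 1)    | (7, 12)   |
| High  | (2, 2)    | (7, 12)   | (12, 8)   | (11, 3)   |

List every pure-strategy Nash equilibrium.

There is no pure-strategy Nash equilibrium

A profile is a Nash equilibrium when each player is best-responding to the other.
Firm A's best responses — vs Low: Mid (payoff 7); vs Mid: Low (payoff 8); vs High: High (payoff 12); vs Premium: High (payoff 11).
Firm B's best responses — vs Low: High (payoff 9); vs Mid: Premium (payoff 12); vs High: Mid (payoff 12).
No cell has both players best-responding. For instance, Firm A's best reply to Premium is High, but against High Firm B prefers Mid over Premium.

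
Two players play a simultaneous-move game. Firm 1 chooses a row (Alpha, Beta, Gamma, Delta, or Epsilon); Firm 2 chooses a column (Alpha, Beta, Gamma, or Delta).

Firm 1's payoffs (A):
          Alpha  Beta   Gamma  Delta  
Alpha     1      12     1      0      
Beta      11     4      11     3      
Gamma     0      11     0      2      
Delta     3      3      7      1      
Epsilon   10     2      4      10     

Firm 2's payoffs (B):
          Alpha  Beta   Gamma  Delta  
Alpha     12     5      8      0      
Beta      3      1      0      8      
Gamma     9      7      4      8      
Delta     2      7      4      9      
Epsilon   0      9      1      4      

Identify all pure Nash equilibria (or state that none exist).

None

A profile is a Nash equilibrium when each player is best-responding to the other.
Firm 1's best responses — vs Alpha: Beta (payoff 11); vs Beta: Alpha (payoff 12); vs Gamma: Beta (payoff 11); vs Delta: Epsilon (payoff 10).
Firm 2's best responses — vs Alpha: Alpha (payoff 12); vs Beta: Delta (payoff 8); vs Gamma: Alpha (payoff 9); vs Delta: Delta (payoff 9); vs Epsilon: Beta (payoff 9).
No cell has both players best-responding. For instance, Firm 1's best reply to Beta is Alpha, but against Alpha Firm 2 prefers Alpha over Beta.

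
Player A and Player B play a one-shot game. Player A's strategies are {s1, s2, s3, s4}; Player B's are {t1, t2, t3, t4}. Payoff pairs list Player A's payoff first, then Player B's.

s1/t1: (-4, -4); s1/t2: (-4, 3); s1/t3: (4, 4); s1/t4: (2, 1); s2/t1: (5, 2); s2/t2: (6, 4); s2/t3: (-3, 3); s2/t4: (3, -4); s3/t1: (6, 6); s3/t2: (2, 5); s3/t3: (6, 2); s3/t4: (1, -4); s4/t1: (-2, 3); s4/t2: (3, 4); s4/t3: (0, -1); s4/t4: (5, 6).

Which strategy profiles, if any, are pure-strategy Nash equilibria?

(s2, t2), (s3, t1), and (s4, t4)

A profile is a Nash equilibrium when each player is best-responding to the other.
Player A's best responses — vs t1: s3 (payoff 6); vs t2: s2 (payoff 6); vs t3: s3 (payoff 6); vs t4: s4 (payoff 5).
Player B's best responses — vs s1: t3 (payoff 4); vs s2: t2 (payoff 4); vs s3: t1 (payoff 6); vs s4: t4 (payoff 6).
Mutual best responses occur at (s2, t2), (s3, t1), and (s4, t4); at each, neither player gains by switching.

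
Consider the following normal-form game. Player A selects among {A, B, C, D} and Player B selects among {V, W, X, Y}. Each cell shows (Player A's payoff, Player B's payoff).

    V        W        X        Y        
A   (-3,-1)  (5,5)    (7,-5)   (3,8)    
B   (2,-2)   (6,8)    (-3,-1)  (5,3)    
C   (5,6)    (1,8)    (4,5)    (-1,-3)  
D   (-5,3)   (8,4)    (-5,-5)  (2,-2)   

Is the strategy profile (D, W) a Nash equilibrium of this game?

Holding Player B at W: Player A gets 8 from D, versus 5 from A, 6 from B, 1 from C. No profitable deviation for Player A.
Holding Player A at D: Player B gets 4 from W, versus 3 from V, -5 from X, -2 from Y. No profitable deviation for Player B either.

Yes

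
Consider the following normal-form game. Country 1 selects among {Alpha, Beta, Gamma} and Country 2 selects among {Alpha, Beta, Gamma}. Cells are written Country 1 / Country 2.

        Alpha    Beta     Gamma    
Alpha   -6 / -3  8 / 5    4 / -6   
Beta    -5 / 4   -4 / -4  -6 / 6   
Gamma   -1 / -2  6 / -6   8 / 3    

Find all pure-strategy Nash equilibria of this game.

A profile is a Nash equilibrium when each player is best-responding to the other.
Country 1's best responses — vs Alpha: Gamma (payoff -1); vs Beta: Alpha (payoff 8); vs Gamma: Gamma (payoff 8).
Country 2's best responses — vs Alpha: Beta (payoff 5); vs Beta: Gamma (payoff 6); vs Gamma: Gamma (payoff 3).
Mutual best responses occur at (Alpha, Beta) and (Gamma, Gamma); at each, neither player gains by switching.

(Alpha, Beta) and (Gamma, Gamma)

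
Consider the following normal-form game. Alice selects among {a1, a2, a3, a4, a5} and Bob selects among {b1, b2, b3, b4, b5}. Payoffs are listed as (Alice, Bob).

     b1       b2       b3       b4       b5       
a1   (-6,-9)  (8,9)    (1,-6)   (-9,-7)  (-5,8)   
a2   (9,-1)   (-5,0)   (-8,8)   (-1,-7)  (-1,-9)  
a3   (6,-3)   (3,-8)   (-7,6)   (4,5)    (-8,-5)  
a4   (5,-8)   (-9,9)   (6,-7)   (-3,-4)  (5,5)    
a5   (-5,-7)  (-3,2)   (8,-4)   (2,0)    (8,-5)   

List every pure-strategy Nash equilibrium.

Find each player's best response to every opponent strategy; NE are the intersections.
Alice's best responses — vs b1: a2 (payoff 9); vs b2: a1 (payoff 8); vs b3: a5 (payoff 8); vs b4: a3 (payoff 4); vs b5: a5 (payoff 8).
Bob's best responses — vs a1: b2 (payoff 9); vs a2: b3 (payoff 8); vs a3: b3 (payoff 6); vs a4: b2 (payoff 9); vs a5: b2 (payoff 2).
The only mutual best response is (a1, b2); neither player gains by switching there.

(a1, b2)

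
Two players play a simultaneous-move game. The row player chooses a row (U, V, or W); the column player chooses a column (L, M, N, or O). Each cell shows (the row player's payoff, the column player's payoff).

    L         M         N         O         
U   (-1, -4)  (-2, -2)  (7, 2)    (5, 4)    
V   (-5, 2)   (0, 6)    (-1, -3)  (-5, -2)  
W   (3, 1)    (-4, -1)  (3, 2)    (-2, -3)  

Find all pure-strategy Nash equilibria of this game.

A profile is a Nash equilibrium when each player is best-responding to the other.
The row player's best responses — vs L: W (payoff 3); vs M: V (payoff 0); vs N: U (payoff 7); vs O: U (payoff 5).
The column player's best responses — vs U: O (payoff 4); vs V: M (payoff 6); vs W: N (payoff 2).
Mutual best responses occur at (U, O) and (V, M); at each, neither player gains by switching.

(U, O) and (V, M)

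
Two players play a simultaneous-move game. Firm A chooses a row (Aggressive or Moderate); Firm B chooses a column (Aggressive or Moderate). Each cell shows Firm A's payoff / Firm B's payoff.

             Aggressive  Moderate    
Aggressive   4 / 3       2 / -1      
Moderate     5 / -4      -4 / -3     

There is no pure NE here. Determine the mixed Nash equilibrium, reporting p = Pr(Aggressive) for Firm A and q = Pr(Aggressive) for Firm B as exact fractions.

p = 1/5, q = 6/7

Each player's mixing probability is pinned down by making the *other* player indifferent.
Firm B indifferent between Aggressive and Moderate: p·3 + (1−p)·(-4) = p·(-1) + (1−p)·(-3) ⟹ (-4) + 7p = (-3) + 2p ⟹ p = 1/5.
Firm A indifferent between Aggressive and Moderate: q·4 + (1−q)·2 = q·5 + (1−q)·(-4) ⟹ 2 + 2q = (-4) + 9q ⟹ q = 6/7.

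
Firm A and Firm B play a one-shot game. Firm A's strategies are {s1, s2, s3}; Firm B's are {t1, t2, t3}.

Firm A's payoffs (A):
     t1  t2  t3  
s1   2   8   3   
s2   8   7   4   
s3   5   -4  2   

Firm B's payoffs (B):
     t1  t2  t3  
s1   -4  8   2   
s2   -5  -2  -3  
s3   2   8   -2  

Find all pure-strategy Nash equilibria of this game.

A profile is a Nash equilibrium when each player is best-responding to the other.
Firm A's best responses — vs t1: s2 (payoff 8); vs t2: s1 (payoff 8); vs t3: s2 (payoff 4).
Firm B's best responses — vs s1: t2 (payoff 8); vs s2: t2 (payoff -2); vs s3: t2 (payoff 8).
The only mutual best response is (s1, t2); neither player gains by switching there.

(s1, t2)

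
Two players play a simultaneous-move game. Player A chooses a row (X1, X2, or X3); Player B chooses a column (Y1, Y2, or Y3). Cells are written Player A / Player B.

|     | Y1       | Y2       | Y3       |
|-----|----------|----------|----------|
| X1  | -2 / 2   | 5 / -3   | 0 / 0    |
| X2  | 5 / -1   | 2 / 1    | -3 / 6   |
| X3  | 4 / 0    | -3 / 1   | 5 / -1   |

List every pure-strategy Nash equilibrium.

No pure-strategy Nash equilibrium

Find each player's best response to every opponent strategy; NE are the intersections.
Player A's best responses — vs Y1: X2 (payoff 5); vs Y2: X1 (payoff 5); vs Y3: X3 (payoff 5).
Player B's best responses — vs X1: Y1 (payoff 2); vs X2: Y3 (payoff 6); vs X3: Y2 (payoff 1).
No cell has both players best-responding. For instance, Player A's best reply to Y1 is X2, but against X2 Player B prefers Y3 over Y1.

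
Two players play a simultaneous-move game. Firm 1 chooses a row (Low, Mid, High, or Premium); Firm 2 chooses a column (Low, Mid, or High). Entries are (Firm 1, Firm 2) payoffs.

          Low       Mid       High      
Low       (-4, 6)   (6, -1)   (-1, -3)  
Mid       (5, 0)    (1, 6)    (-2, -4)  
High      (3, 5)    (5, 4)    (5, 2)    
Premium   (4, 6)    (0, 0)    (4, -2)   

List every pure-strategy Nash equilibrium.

A profile is a Nash equilibrium when each player is best-responding to the other.
Firm 1's best responses — vs Low: Mid (payoff 5); vs Mid: Low (payoff 6); vs High: High (payoff 5).
Firm 2's best responses — vs Low: Low (payoff 6); vs Mid: Mid (payoff 6); vs High: Low (payoff 5); vs Premium: Low (payoff 6).
No cell has both players best-responding. For instance, Firm 1's best reply to Mid is Low, but against Low Firm 2 prefers Low over Mid.

No pure-strategy Nash equilibrium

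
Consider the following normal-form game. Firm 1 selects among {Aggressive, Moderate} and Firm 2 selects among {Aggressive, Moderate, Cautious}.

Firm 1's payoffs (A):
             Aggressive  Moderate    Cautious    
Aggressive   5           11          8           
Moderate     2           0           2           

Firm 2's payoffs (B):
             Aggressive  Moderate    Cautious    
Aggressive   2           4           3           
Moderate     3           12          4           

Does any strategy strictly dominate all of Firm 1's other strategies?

Check whether one of Firm 1's strategies beats all alternatives regardless of what the opponent does.
Aggressive strictly dominates: vs Aggressive: 5 > 2; vs Moderate: 11 > 0; vs Cautious: 8 > 2.

Aggressive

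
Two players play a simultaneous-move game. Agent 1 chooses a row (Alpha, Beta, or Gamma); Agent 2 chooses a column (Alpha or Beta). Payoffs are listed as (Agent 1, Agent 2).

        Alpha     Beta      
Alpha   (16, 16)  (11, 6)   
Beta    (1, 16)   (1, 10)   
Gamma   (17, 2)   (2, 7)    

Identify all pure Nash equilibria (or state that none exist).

Check mutual best responses: a cell is a NE iff neither player can gain by unilaterally deviating.
Agent 1's best responses — vs Alpha: Gamma (payoff 17); vs Beta: Alpha (payoff 11).
Agent 2's best responses — vs Alpha: Alpha (payoff 16); vs Beta: Alpha (payoff 16); vs Gamma: Beta (payoff 7).
No cell has both players best-responding. For instance, Agent 1's best reply to Beta is Alpha, but against Alpha Agent 2 prefers Alpha over Beta.

There is no pure-strategy Nash equilibrium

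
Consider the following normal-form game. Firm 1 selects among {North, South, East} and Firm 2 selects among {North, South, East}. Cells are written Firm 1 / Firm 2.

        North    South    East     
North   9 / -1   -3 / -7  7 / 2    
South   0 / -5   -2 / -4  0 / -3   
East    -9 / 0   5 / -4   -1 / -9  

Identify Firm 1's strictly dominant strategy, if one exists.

None

Check whether one of Firm 1's strategies beats all alternatives regardless of what the opponent does.
North is not dominant: against South, South gives -2 > -3.
South is not dominant: against North, North gives 9 > 0.
East is not dominant: against North, North gives 9 > -9.
No single strategy is best against every opponent action.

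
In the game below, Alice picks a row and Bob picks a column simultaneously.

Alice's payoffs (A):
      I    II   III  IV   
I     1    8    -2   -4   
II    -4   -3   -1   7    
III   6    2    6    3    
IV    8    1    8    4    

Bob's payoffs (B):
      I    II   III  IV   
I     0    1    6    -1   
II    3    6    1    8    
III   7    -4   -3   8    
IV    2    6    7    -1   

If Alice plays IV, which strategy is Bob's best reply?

With Alice fixed at IV, Bob's payoffs are: I → 2, II → 6, III → 7, IV → -1.
The maximum is 7, achieved by III.

III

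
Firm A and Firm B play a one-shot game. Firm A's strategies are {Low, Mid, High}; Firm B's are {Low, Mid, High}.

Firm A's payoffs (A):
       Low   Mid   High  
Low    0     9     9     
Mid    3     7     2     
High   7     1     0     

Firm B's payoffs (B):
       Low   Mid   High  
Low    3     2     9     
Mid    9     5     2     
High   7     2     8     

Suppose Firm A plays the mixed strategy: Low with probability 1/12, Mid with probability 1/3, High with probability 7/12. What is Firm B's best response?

Low

Firm B's best reply maximizes expected payoff against the mix.
Low: (1/12)·3 + (1/3)·9 + (7/12)·7 = 22/3
Mid: (1/12)·2 + (1/3)·5 + (7/12)·2 = 3
High: (1/12)·9 + (1/3)·2 + (7/12)·8 = 73/12
Highest expected payoff is 22/3, from Low.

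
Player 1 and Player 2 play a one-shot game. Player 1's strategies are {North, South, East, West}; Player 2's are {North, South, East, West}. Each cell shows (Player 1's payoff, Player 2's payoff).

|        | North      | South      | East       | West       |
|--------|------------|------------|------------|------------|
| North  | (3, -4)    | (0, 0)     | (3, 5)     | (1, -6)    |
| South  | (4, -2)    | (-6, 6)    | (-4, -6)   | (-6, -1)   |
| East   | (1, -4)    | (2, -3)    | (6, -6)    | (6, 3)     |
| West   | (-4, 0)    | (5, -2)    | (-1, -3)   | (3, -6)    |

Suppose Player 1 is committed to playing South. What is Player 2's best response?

With Player 1 fixed at South, Player 2's payoffs are: North → -2, South → 6, East → -6, West → -1.
The maximum is 6, achieved by South.

South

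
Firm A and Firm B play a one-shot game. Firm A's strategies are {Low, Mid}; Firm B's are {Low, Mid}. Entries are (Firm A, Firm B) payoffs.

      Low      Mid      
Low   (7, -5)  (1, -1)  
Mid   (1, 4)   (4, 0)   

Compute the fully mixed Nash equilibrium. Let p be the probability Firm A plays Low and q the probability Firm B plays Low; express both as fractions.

p = 1/2, q = 1/3

In a mixed NE each player is indifferent between their pure strategies, so the opponent's mix sets the indifference.
Firm B indifferent between Low and Mid: p·(-5) + (1−p)·4 = p·(-1) + (1−p)·0 ⟹ 4 + (-9)p = 0 + (-1)p ⟹ p = 1/2.
Firm A indifferent between Low and Mid: q·7 + (1−q)·1 = q·1 + (1−q)·4 ⟹ 1 + 6q = 4 + (-3)q ⟹ q = 1/3.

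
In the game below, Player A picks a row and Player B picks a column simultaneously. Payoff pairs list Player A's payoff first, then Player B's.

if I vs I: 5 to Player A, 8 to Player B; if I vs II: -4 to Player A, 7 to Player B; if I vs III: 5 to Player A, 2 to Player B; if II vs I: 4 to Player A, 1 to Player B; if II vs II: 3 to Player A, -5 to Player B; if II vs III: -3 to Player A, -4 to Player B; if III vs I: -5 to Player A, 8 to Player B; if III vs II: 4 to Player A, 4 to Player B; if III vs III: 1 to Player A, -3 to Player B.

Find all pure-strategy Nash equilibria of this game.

(I, I)

Find each player's best response to every opponent strategy; NE are the intersections.
Player A's best responses — vs I: I (payoff 5); vs II: III (payoff 4); vs III: I (payoff 5).
Player B's best responses — vs I: I (payoff 8); vs II: I (payoff 1); vs III: I (payoff 8).
The only mutual best response is (I, I); neither player gains by switching there.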